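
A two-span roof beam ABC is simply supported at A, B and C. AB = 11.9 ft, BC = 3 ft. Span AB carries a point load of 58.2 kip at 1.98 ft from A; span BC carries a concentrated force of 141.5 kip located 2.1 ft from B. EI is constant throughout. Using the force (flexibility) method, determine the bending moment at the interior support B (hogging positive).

M_B = 56.41 kip·ft

Release continuity at B by inserting a hinge; the redundant is the internal moment M_B. The primary structure is two simply-supported spans AB and BC.
Discontinuity in slope at B on the released structure — sum the simple-span end rotations:
  span AB: point load 58.2 at a = 1.98: Pab(L + a)/(6LEI) = 222.2/EI
  span BC: point load 141.5 at a = 2.1: Pab(L + b)/(6LEI) = 57.94/EI
  relative rotation θ_0 = (222.2 + 57.94)/EI = 280.2/EI
A unit hogging moment at B produces rotation L₁/(3EI) + L₂/(3EI) = 4.967/EI.
Slope continuity at B: θ_0 = M_B·4.967/EI, so M_B = 280.2/4.967 = 56.41 kip·ft (hogging).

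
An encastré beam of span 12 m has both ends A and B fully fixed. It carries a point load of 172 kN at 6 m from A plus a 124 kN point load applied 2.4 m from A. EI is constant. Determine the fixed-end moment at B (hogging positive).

M_B = 305.6 kN·m

Release both end moments; the primary structure is a simply-supported span AB with redundants M_A and M_B.
On the primary (simply-supported) span, the end slopes from the loading are:
  at A: point load 172 at a = 6: Pab(L + b)/(6LEI) = 1548/EI
  at B: point load 172 at a = 6: Pab(L + a)/(6LEI) = 1548/EI
  at A: point load 124 at a = 2.4: Pab(L + b)/(6LEI) = 857.1/EI
  at B: point load 124 at a = 2.4: Pab(L + a)/(6LEI) = 571.4/EI
  θ_A0 = 2405/EI,  θ_B0 = 2119/EI
Flexibility coefficients: a unit moment at one end gives L/(3EI) there and L/(6EI) at the far end, so f₁₁ = f₂₂ = 4/EI and f₁₂ = f₂₁ = 2/EI.
Compatibility — zero rotation at each built-in end:
  4 M_A + 2 M_B = 2405
  2 M_A + 4 M_B = 2119
Solving the pair gives M_A = 448.5 kN·m and M_B = 305.6 kN·m (hogging).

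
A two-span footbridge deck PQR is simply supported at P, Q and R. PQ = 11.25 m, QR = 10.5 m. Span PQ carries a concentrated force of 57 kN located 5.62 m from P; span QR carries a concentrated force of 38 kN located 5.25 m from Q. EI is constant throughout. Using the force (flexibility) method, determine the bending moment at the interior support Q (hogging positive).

M_Q = 98.29 kN·m

Release continuity at Q by inserting a hinge; the redundant is the internal moment M_Q. The primary structure is two simply-supported spans PQ and QR.
Discontinuity in slope at Q on the released structure — sum the simple-span end rotations:
  span PQ: point load 57 at a = 5.62: Pab(L + a)/(6LEI) = 450.7/EI
  span QR: point load 38 at a = 5.25: Pab(L + b)/(6LEI) = 261.8/EI
  relative rotation θ_0 = (450.7 + 261.8)/EI = 712.6/EI
A unit hogging moment at Q produces rotation L₁/(3EI) + L₂/(3EI) = 7.25/EI.
Slope continuity at Q: θ_0 = M_Q·7.25/EI, so M_Q = 712.6/7.25 = 98.29 kN·m (hogging).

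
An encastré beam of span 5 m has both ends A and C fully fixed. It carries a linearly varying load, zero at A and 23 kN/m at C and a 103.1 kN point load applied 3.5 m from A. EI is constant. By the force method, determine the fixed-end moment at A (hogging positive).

Release both end moments; the primary structure is a simply-supported span AC with redundants M_A and M_C.
End rotations of the released simple span under the applied load (×1/EI):
  at A: triangular load, peak 23: 7w₀L³/(360EI) = 55.9/EI
  at C: triangular load, peak 23: w₀L³/(45EI) = 63.89/EI
  at A: point load 103.1 at a = 3.5: Pab(L + b)/(6LEI) = 117.3/EI
  at C: point load 103.1 at a = 3.5: Pab(L + a)/(6LEI) = 153.4/EI
  θ_A0 = 173.2/EI,  θ_C0 = 217.3/EI
Flexibility coefficients: a unit moment at one end gives L/(3EI) there and L/(6EI) at the far end, so f₁₁ = f₂₂ = 1.667/EI and f₁₂ = f₂₁ = 0.8333/EI.
Compatibility — zero rotation at each built-in end:
  1.667 M_A + 0.8333 M_C = 173.2
  0.8333 M_A + 1.667 M_C = 217.3
Solving the pair gives M_A = 51.64 kN·m and M_C = 104.5 kN·m (hogging).

M_A = 51.64 kN·m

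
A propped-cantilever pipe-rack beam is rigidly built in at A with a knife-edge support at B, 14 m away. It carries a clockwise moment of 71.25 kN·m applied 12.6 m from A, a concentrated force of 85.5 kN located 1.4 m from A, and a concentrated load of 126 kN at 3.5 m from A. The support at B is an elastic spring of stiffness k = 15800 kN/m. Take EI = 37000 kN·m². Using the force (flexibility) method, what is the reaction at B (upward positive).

R_B = 19.58 kN

Take the reaction at B as the redundant and release it; the primary structure is a cantilever fixed at A.
Primary-structure tip deflection at B by superposition:
  clockwise couple 71.25 at a = 12.6: M₀a(2L − a)/(2EI) = 6913/EI
  point load 85.5 at a = 1.4: Pa²(3L − a)/(6EI) = 1134/EI
  point load 126 at a = 3.5: Pa²(3L − a)/(6EI) = 9904/EI
  δ_0 = 17951/EI
Tip deflection under a unit load at B: L³/(3EI) = 914.7/EI.
With EI = 37000 kN·m²: δ_0 = 0.48516 m and δ_{BB} = 0.024721 m/kN.
Compatibility — the spring shortens by R_B/k under the reaction it provides: δ_0 − R_B·δ_{BB} = R_B/k. With 1/k = 0.000063 m/kN, R_B = δ_0 / (δ_{BB} + 1/k) = 0.48516 / (0.024721 + 0.000063) = 19.58 kN.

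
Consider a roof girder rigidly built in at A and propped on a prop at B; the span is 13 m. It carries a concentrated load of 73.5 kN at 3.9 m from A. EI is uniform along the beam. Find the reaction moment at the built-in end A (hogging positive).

Take the reaction at B as the redundant and release it; the primary structure is a cantilever fixed at A.
Primary-structure tip deflection at B by superposition:
  point load 73.5 at a = 3.9: Pa²(3L − a)/(6EI) = 6540/EI
Flexibility coefficient — unit upward force at B: δ_{BB} = L³/(3EI) = 732.3/EI.
Compatibility at B: δ_0 − R_B·δ_{BB} = 0, so R_B = 6540/732.3 = 8.93 kN.
Moment equilibrium about A: M_A = Σ(load moments about A) − R_B·L = 286.6 − 8.93×13 = 170.6 kN·m.

M_A = 170.6 kN·m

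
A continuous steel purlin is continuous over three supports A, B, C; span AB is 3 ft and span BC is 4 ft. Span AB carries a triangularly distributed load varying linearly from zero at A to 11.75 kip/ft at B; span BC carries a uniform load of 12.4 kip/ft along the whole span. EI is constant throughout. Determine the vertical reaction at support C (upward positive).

Release continuity at B by inserting a hinge; the redundant is the internal moment M_B. The primary structure is two simply-supported spans AB and BC.
Rotations at B on the released spans (each span's end-slope, ×1/EI):
  span AB: triangular load, peak 11.75: w₀L³/(45EI) = 7.05/EI
  span BC: UDL 12.4: wL³/(24EI) = 33.07/EI
  relative rotation θ_0 = (7.05 + 33.07)/EI = 40.12/EI
A unit hogging moment at B produces rotation L₁/(3EI) + L₂/(3EI) = 2.333/EI.
Compatibility: M_B·(L₁+L₂)/(3EI) = θ_0, giving M_B = 17.19 kip·ft (hogging).
Span BC, ΣM about C: R_B^{BC}·4 = 99.2 + 17.19, so R_B^{BC} = 29.1 kip and R_C = 49.6 − 29.1 = 20.5 kip.

R_C = 20.5 kip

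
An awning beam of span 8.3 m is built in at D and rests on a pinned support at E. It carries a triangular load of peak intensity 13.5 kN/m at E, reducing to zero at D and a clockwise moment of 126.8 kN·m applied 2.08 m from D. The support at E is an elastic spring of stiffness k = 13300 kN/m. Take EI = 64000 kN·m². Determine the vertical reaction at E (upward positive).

R_E = 39.85 kN

Choose R_E as the redundant. The primary structure is the cantilever fixed at D.
Free-end deflection of the primary structure under the applied loading (downward +):
  triangular load, peak 13.5 at the free end: 11w₀L⁴/(120EI) = 5873/EI
  clockwise couple 126.8 at a = 2.08: M₀a(2L − a)/(2EI) = 1915/EI
  δ_0 = 7788/EI
Tip deflection under a unit load at E: L³/(3EI) = 190.6/EI.
With EI = 64000 kN·m²: δ_0 = 0.12168 m and δ_{EE} = 0.002978 m/kN.
Compatibility — the spring shortens by R_E/k under the reaction it provides: δ_0 − R_E·δ_{EE} = R_E/k. With 1/k = 0.000075 m/kN, R_E = δ_0 / (δ_{EE} + 1/k) = 0.12168 / (0.002978 + 0.000075) = 39.85 kN.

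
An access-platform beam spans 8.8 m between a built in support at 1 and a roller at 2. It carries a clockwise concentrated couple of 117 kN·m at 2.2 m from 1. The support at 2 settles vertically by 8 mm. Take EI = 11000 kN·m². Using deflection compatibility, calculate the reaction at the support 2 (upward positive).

R_2 = 8.338 kN

Choose R_2 as the redundant. The primary structure is the cantilever fixed at 1.
Primary-structure tip deflection at 2 by superposition:
  clockwise couple 117 at a = 2.2: M₀a(2L − a)/(2EI) = 1982/EI
Tip deflection under a unit load at 2: L³/(3EI) = 227.2/EI.
With EI = 11000 kN·m²: δ_0 = 0.18018 m and δ_{22} = 0.020651 m/kN.
Compatibility — the beam at 2 must follow the support down by 0.008 m: δ_0 − R_2·δ_{22} = 0.008, so R_2 = (0.18018 − 0.008)/0.020651 = 8.338 kN.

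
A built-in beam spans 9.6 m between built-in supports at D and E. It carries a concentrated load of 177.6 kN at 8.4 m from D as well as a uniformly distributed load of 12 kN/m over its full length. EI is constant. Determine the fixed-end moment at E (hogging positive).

M_E = 255.3 kN·m

Take the two fixed-end moments M_D, M_E as redundants; the released structure is the simple span DE.
On the primary (simply-supported) span, the end slopes from the loading are:
  at D: point load 177.6 at a = 8.4: Pab(L + b)/(6LEI) = 335.7/EI
  at E: point load 177.6 at a = 8.4: Pab(L + a)/(6LEI) = 559.4/EI
  at D: UDL 12: wL³/(24EI) = 442.4/EI
  at E: UDL 12: wL³/(24EI) = 442.4/EI
  θ_D0 = 778/EI,  θ_E0 = 1002/EI
Flexibility coefficients: a unit moment at one end gives L/(3EI) there and L/(6EI) at the far end, so f₁₁ = f₂₂ = 3.2/EI and f₁₂ = f₂₁ = 1.6/EI.
Compatibility — zero rotation at each built-in end:
  3.2 M_D + 1.6 M_E = 778
  1.6 M_D + 3.2 M_E = 1002
Solving the pair gives M_D = 115.5 kN·m and M_E = 255.3 kN·m (hogging).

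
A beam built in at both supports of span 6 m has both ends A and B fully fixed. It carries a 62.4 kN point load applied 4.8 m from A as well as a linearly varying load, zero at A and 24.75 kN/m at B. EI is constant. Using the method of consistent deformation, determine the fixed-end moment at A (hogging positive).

Release both end moments; the primary structure is a simply-supported span AB with redundants M_A and M_B.
On the primary (simply-supported) span, the end slopes from the loading are:
  at A: point load 62.4 at a = 4.8: Pab(L + b)/(6LEI) = 71.88/EI
  at B: point load 62.4 at a = 4.8: Pab(L + a)/(6LEI) = 107.8/EI
  at A: triangular load, peak 24.75: 7w₀L³/(360EI) = 104/EI
  at B: triangular load, peak 24.75: w₀L³/(45EI) = 118.8/EI
  θ_A0 = 175.8/EI,  θ_B0 = 226.6/EI
Flexibility coefficients: a unit moment at one end gives L/(3EI) there and L/(6EI) at the far end, so f₁₁ = f₂₂ = 2/EI and f₁₂ = f₂₁ = 1/EI.
Compatibility — zero rotation at each built-in end:
  2 M_A + 1 M_B = 175.8
  1 M_A + 2 M_B = 226.6
Solving the pair gives M_A = 41.68 kN·m and M_B = 92.47 kN·m (hogging).

M_A = 41.68 kN·m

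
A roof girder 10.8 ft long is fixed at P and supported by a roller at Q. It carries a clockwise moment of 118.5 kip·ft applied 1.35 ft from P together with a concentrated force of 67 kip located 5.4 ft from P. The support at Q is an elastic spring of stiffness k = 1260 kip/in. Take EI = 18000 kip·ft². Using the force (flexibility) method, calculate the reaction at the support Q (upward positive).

R_Q = 24.72 kip

Choose R_Q as the redundant. The primary structure is the cantilever fixed at P.
Primary-structure tip deflection at Q by superposition:
  clockwise couple 118.5 at a = 1.35: M₀a(2L − a)/(2EI) = 1620/EI
  point load 67 at a = 5.4: Pa²(3L − a)/(6EI) = 8792/EI
  δ_0 = 10411/EI
Flexibility coefficient — unit upward force at Q: δ_{QQ} = L³/(3EI) = 419.9/EI.
With EI = 18000 kip·ft²: δ_0 = 0.57842 ft and δ_{QQ} = 0.023328 ft/kip.
Compatibility — the spring shortens by R_Q/k under the reaction it provides: δ_0 − R_Q·δ_{QQ} = R_Q/k. With 1/k = 1/(1260×12) ft/kip = 0.000066 ft/kip, R_Q = δ_0 / (δ_{QQ} + 1/k) = 0.57842 / (0.023328 + 0.000066) = 24.72 kip.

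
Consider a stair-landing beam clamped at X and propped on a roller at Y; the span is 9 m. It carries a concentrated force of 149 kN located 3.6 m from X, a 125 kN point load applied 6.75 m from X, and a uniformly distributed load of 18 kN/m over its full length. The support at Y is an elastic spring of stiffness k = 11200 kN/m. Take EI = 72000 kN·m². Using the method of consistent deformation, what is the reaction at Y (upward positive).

R_Y = 166.4 kN

Take the reaction at Y as the redundant and release it; the primary structure is a cantilever fixed at X.
Deflection at Y on the released cantilever, summing each load's contribution:
  point load 149 at a = 3.6: Pa²(3L − a)/(6EI) = 7531/EI
  point load 125 at a = 6.75: Pa²(3L − a)/(6EI) = 19222/EI
  UDL 18: wL⁴/(8EI) = 14762/EI
  δ_0 = 41515/EI
Tip deflection under a unit load at Y: L³/(3EI) = 243/EI.
With EI = 72000 kN·m²: δ_0 = 0.5766 m and δ_{YY} = 0.003375 m/kN.
Compatibility — the spring shortens by R_Y/k under the reaction it provides: δ_0 − R_Y·δ_{YY} = R_Y/k. With 1/k = 0.000089 m/kN, R_Y = δ_0 / (δ_{YY} + 1/k) = 0.5766 / (0.003375 + 0.000089) = 166.4 kN.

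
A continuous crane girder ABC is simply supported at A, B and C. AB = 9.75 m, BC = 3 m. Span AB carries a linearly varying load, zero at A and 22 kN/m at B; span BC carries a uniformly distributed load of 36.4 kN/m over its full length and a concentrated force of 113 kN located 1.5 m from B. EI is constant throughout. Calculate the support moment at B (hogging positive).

M_B = 131.2 kN·m

Take M_B as the redundant. Released structure: two simple spans AB and BC with a hinge at B.
End slopes at the hinge B, treating each span as simply supported:
  span AB: triangular load, peak 22: w₀L³/(45EI) = 453.1/EI
  span BC: UDL 36.4: wL³/(24EI) = 40.95/EI
  span BC: point load 113 at a = 1.5: Pab(L + b)/(6LEI) = 63.56/EI
  relative rotation θ_0 = (453.1 + 104.5)/EI = 557.6/EI
A unit hogging moment at B produces rotation L₁/(3EI) + L₂/(3EI) = 4.25/EI.
Slope continuity at B: θ_0 = M_B·4.25/EI, so M_B = 557.6/4.25 = 131.2 kN·m (hogging).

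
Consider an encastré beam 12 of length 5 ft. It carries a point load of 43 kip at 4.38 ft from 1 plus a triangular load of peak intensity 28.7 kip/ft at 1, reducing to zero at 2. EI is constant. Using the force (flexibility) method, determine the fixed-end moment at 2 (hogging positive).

M_2 = 44.37 kip·ft

Take the two fixed-end moments M_1, M_2 as redundants; the released structure is the simple span 12.
Simple-span end rotations at 1 and 2 under the given loads:
  at 1: point load 43 at a = 4.38: Pab(L + b)/(6LEI) = 21.88/EI
  at 2: point load 43 at a = 4.38: Pab(L + a)/(6LEI) = 36.51/EI
  at 1: triangular load, peak 28.7: w₀L³/(45EI) = 79.72/EI
  at 2: triangular load, peak 28.7: 7w₀L³/(360EI) = 69.76/EI
  θ_10 = 101.6/EI,  θ_20 = 106.3/EI
Flexibility coefficients: a unit moment at one end gives L/(3EI) there and L/(6EI) at the far end, so f₁₁ = f₂₂ = 1.667/EI and f₁₂ = f₂₁ = 0.8333/EI.
Compatibility — zero rotation at each built-in end:
  1.667 M_1 + 0.8333 M_2 = 101.6
  0.8333 M_1 + 1.667 M_2 = 106.3
Solving the pair gives M_1 = 38.77 kip·ft and M_2 = 44.37 kip·ft (hogging).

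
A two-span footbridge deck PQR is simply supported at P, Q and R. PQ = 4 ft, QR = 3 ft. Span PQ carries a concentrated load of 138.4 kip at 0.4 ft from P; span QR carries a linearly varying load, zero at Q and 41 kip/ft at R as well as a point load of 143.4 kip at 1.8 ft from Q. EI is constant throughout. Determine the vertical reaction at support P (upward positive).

Release continuity at Q by inserting a hinge; the redundant is the internal moment M_Q. The primary structure is two simply-supported spans PQ and QR.
Discontinuity in slope at Q on the released structure — sum the simple-span end rotations:
  span PQ: point load 138.4 at a = 0.4: Pab(L + a)/(6LEI) = 36.54/EI
  span QR: triangular load, peak 41: 7w₀L³/(360EI) = 21.52/EI
  span QR: point load 143.4 at a = 1.8: Pab(L + b)/(6LEI) = 72.27/EI
  relative rotation θ_0 = (36.54 + 93.8)/EI = 130.3/EI
A unit hogging moment at Q produces rotation L₁/(3EI) + L₂/(3EI) = 2.333/EI.
Compatibility: M_Q·(L₁+L₂)/(3EI) = θ_0, giving M_Q = 55.86 kip·ft (hogging).
Span PQ, ΣM about P with M_Q applied at Q: R_Q^{PQ}·4 = 55.36 + 55.86, so R_Q^{PQ} = 27.8 kip and R_P = 138.4 − 27.8 = 110.6 kip.

R_P = 110.6 kip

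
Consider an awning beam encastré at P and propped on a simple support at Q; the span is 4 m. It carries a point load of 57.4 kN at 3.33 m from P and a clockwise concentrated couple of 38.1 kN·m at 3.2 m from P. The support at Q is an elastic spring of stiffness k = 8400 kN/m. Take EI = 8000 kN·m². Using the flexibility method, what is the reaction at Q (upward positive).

Choose R_Q as the redundant. The primary structure is the cantilever fixed at P.
Free-end deflection of the primary structure under the applied loading (downward +):
  point load 57.4 at a = 3.33: Pa²(3L − a)/(6EI) = 919.7/EI
  clockwise couple 38.1 at a = 3.2: M₀a(2L − a)/(2EI) = 292.6/EI
  δ_0 = 1212/EI
Tip deflection under a unit load at Q: L³/(3EI) = 21.33/EI.
With EI = 8000 kN·m²: δ_0 = 0.15154 m and δ_{QQ} = 0.002667 m/kN.
Compatibility — the spring shortens by R_Q/k under the reaction it provides: δ_0 − R_Q·δ_{QQ} = R_Q/k. With 1/k = 0.000119 m/kN, R_Q = δ_0 / (δ_{QQ} + 1/k) = 0.15154 / (0.002667 + 0.000119) = 54.4 kN.

R_Q = 54.4 kN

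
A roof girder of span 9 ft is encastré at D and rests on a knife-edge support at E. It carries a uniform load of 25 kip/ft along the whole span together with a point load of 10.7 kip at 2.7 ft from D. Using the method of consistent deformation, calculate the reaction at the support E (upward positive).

R_E = 85.68 kip

Remove the prop at E; the released (primary) structure is a cantilever built in at D.
Primary-structure tip deflection at E by superposition:
  UDL 25: wL⁴/(8EI) = 20503/EI
  point load 10.7 at a = 2.7: Pa²(3L − a)/(6EI) = 315.9/EI
  δ_0 = 20819/EI
Tip deflection under a unit load at E: L³/(3EI) = 243/EI.
Compatibility at E: δ_0 − R_E·δ_{EE} = 0, so R_E = 20819/243 = 85.68 kip.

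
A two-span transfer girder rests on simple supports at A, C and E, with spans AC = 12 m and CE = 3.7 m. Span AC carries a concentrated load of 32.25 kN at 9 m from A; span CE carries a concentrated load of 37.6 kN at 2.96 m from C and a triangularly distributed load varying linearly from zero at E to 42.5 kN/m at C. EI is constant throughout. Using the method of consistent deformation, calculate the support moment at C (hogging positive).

Release continuity at C by inserting a hinge; the redundant is the internal moment M_C. The primary structure is two simply-supported spans AC and CE.
Rotations at C on the released spans (each span's end-slope, ×1/EI):
  span AC: point load 32.25 at a = 9: Pab(L + a)/(6LEI) = 254/EI
  span CE: point load 37.6 at a = 2.96: Pab(L + b)/(6LEI) = 16.47/EI
  span CE: triangular load, peak 42.5: w₀L³/(45EI) = 47.84/EI
  relative rotation θ_0 = (254 + 64.31)/EI = 318.3/EI
A unit hogging moment at C produces rotation L₁/(3EI) + L₂/(3EI) = 5.233/EI.
Compatibility: M_C·(L₁+L₂)/(3EI) = θ_0, giving M_C = 60.82 kN·m (hogging).

M_C = 60.82 kN·m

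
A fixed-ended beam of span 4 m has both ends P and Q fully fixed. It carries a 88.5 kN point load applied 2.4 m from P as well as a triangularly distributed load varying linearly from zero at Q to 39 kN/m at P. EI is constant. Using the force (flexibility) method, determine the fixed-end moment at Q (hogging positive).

M_Q = 71.78 kN·m

Take the two fixed-end moments M_P, M_Q as redundants; the released structure is the simple span PQ.
On the primary (simply-supported) span, the end slopes from the loading are:
  at P: point load 88.5 at a = 2.4: Pab(L + b)/(6LEI) = 79.3/EI
  at Q: point load 88.5 at a = 2.4: Pab(L + a)/(6LEI) = 90.62/EI
  at P: triangular load, peak 39: w₀L³/(45EI) = 55.47/EI
  at Q: triangular load, peak 39: 7w₀L³/(360EI) = 48.53/EI
  θ_P0 = 134.8/EI,  θ_Q0 = 139.2/EI
Flexibility coefficients: a unit moment at one end gives L/(3EI) there and L/(6EI) at the far end, so f₁₁ = f₂₂ = 1.333/EI and f₁₂ = f₂₁ = 0.6667/EI.
Compatibility — zero rotation at each built-in end:
  1.333 M_P + 0.6667 M_Q = 134.8
  0.6667 M_P + 1.333 M_Q = 139.2
Solving the pair gives M_P = 65.18 kN·m and M_Q = 71.78 kN·m (hogging).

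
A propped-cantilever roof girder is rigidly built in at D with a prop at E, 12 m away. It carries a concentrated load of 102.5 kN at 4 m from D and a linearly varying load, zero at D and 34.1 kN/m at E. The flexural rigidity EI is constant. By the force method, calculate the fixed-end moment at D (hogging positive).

Choose R_E as the redundant. The primary structure is the cantilever fixed at D.
Deflection at E on the released cantilever, summing each load's contribution:
  point load 102.5 at a = 4: Pa²(3L − a)/(6EI) = 8747/EI
  triangular load, peak 34.1 at the free end: 11w₀L⁴/(120EI) = 64817/EI
  δ_0 = 73564/EI
Tip deflection under a unit load at E: L³/(3EI) = 576/EI.
Compatibility at E: δ_0 − R_E·δ_{EE} = 0, so R_E = 73564/576 = 127.7 kN.
Moment equilibrium about D: M_D = Σ(load moments about D) − R_E·L = 2047 − 127.7×12 = 514.2 kN·m.

M_D = 514.2 kN·m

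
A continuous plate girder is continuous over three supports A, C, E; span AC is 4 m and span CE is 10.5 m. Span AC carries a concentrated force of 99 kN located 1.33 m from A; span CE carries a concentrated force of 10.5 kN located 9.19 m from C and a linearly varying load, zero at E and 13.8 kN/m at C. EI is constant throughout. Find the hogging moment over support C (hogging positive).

M_C = 94.51 kN·m

Release continuity at C by inserting a hinge; the redundant is the internal moment M_C. The primary structure is two simply-supported spans AC and CE.
Rotations at C on the released spans (each span's end-slope, ×1/EI):
  span AC: point load 99 at a = 1.33: Pab(L + a)/(6LEI) = 78.08/EI
  span CE: point load 10.5 at a = 9.19: Pab(L + b)/(6LEI) = 23.7/EI
  span CE: triangular load, peak 13.8: w₀L³/(45EI) = 355/EI
  relative rotation θ_0 = (78.08 + 378.7)/EI = 456.8/EI
A unit hogging moment at C produces rotation L₁/(3EI) + L₂/(3EI) = 4.833/EI.
Compatibility: M_C·(L₁+L₂)/(3EI) = θ_0, giving M_C = 94.51 kN·m (hogging).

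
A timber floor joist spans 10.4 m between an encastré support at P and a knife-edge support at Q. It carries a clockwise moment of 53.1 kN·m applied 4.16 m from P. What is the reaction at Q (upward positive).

R_Q = 4.902 kN

Remove the prop at Q; the released (primary) structure is a cantilever built in at P.
Free-end deflection of the primary structure under the applied loading (downward +):
  clockwise couple 53.1 at a = 4.16: M₀a(2L − a)/(2EI) = 1838/EI
Flexibility coefficient — unit upward force at Q: δ_{QQ} = L³/(3EI) = 375/EI.
Compatibility at Q: δ_0 − R_Q·δ_{QQ} = 0, so R_Q = 1838/375 = 4.902 kN.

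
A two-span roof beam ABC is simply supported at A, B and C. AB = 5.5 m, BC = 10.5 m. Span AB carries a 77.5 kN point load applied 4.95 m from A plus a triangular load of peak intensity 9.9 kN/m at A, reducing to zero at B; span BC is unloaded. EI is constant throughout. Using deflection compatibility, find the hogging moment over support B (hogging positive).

M_B = 18.53 kN·m

Insert a hinge at B; M_B is the redundant, and each span becomes simply supported.
End slopes at the hinge B, treating each span as simply supported:
  span AB: point load 77.5 at a = 4.95: Pab(L + a)/(6LEI) = 66.81/EI
  span AB: triangular load, peak 9.9: 7w₀L³/(360EI) = 32.03/EI
  relative rotation θ_0 = (98.84 + 0)/EI = 98.84/EI
A unit hogging moment at B produces rotation L₁/(3EI) + L₂/(3EI) = 5.333/EI.
Slope continuity at B: θ_0 = M_B·5.333/EI, so M_B = 98.84/5.333 = 18.53 kN·m (hogging).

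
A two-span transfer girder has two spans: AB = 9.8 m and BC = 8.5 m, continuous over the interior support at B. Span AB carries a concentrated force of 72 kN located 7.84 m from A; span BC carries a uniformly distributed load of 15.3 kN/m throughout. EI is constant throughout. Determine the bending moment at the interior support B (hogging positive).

M_B = 118.6 kN·m

Insert a hinge at B; M_B is the redundant, and each span becomes simply supported.
End slopes at the hinge B, treating each span as simply supported:
  span AB: point load 72 at a = 7.84: Pab(L + a)/(6LEI) = 331.9/EI
  span BC: UDL 15.3: wL³/(24EI) = 391.5/EI
  relative rotation θ_0 = (331.9 + 391.5)/EI = 723.4/EI
A unit hogging moment at B produces rotation L₁/(3EI) + L₂/(3EI) = 6.1/EI.
Slope continuity at B: θ_0 = M_B·6.1/EI, so M_B = 723.4/6.1 = 118.6 kN·m (hogging).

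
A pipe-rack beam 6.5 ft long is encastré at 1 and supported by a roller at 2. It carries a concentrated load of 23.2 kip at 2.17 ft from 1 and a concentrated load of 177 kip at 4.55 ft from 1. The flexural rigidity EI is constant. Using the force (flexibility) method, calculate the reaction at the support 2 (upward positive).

R_2 = 103.2 kip

Choose R_2 as the redundant. The primary structure is the cantilever fixed at 1.
Primary-structure tip deflection at 2 by superposition:
  point load 23.2 at a = 2.17: Pa²(3L − a)/(6EI) = 315.5/EI
  point load 177 at a = 4.55: Pa²(3L − a)/(6EI) = 9130/EI
  δ_0 = 9446/EI
Tip deflection under a unit load at 2: L³/(3EI) = 91.54/EI.
The prop prevents deflection at 2: R_2 = δ_0/δ_{22} = 9446/91.54 = 103.2 kip.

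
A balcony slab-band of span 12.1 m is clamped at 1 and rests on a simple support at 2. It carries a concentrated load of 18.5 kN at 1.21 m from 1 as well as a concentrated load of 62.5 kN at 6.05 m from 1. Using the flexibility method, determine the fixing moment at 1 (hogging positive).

M_1 = 160.9 kN·m

Choose R_2 as the redundant. The primary structure is the cantilever fixed at 1.
Deflection at 2 on the released cantilever, summing each load's contribution:
  point load 18.5 at a = 1.21: Pa²(3L − a)/(6EI) = 158.4/EI
  point load 62.5 at a = 6.05: Pa²(3L − a)/(6EI) = 11534/EI
  δ_0 = 11692/EI
Tip deflection under a unit load at 2: L³/(3EI) = 590.5/EI.
Compatibility at 2: δ_0 − R_2·δ_{22} = 0, so R_2 = 11692/590.5 = 19.8 kN.
Moment equilibrium about 1: M_1 = Σ(load moments about 1) − R_2·L = 400.5 − 19.8×12.1 = 160.9 kN·m.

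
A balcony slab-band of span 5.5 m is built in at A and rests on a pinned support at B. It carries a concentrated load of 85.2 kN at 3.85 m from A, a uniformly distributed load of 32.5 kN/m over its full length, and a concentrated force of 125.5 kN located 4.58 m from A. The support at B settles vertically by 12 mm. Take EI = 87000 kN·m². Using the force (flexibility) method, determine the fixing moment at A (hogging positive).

M_A = 346.5 kN·m

Choose R_B as the redundant. The primary structure is the cantilever fixed at A.
Downward deflection at the released point B due to the loads:
  point load 85.2 at a = 3.85: Pa²(3L − a)/(6EI) = 2663/EI
  UDL 32.5: wL⁴/(8EI) = 3717/EI
  point load 125.5 at a = 4.58: Pa²(3L − a)/(6EI) = 5230/EI
  δ_0 = 11610/EI
Tip deflection under a unit load at B: L³/(3EI) = 55.46/EI.
With EI = 87000 kN·m²: δ_0 = 0.13345 m and δ_{BB} = 0.000637 m/kN.
Compatibility — the beam at B must follow the support down by 0.012 m: δ_0 − R_B·δ_{BB} = 0.012, so R_B = (0.13345 − 0.012)/0.000637 = 190.5 kN.
Moment equilibrium about A: M_A = Σ(load moments about A) − R_B·L = 1394 − 190.5×5.5 = 346.5 kN·m.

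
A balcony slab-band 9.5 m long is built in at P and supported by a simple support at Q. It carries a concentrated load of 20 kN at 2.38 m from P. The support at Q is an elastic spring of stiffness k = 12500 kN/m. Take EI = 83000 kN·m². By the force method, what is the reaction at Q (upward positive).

R_Q = 1.686 kN

Release the roller at Q. Primary structure: cantilever fixed at P.
Primary-structure tip deflection at Q by superposition:
  point load 20 at a = 2.38: Pa²(3L − a)/(6EI) = 493.2/EI
Tip deflection under a unit load at Q: L³/(3EI) = 285.8/EI.
With EI = 83000 kN·m²: δ_0 = 0.005942 m and δ_{QQ} = 0.003443 m/kN.
Compatibility — the spring shortens by R_Q/k under the reaction it provides: δ_0 − R_Q·δ_{QQ} = R_Q/k. With 1/k = 0.00008 m/kN, R_Q = δ_0 / (δ_{QQ} + 1/k) = 0.005942 / (0.003443 + 0.00008) = 1.686 kN.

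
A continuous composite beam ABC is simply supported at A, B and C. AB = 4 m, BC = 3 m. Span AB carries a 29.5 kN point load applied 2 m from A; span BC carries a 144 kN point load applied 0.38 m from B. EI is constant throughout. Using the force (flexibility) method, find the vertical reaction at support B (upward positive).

R_B = 159.1 kN

Insert a hinge at B; M_B is the redundant, and each span becomes simply supported.
End slopes at the hinge B, treating each span as simply supported:
  span AB: point load 29.5 at a = 2: Pab(L + a)/(6LEI) = 29.5/EI
  span BC: point load 144 at a = 0.38: Pab(L + b)/(6LEI) = 44.76/EI
  relative rotation θ_0 = (29.5 + 44.76)/EI = 74.26/EI
A unit hogging moment at B produces rotation L₁/(3EI) + L₂/(3EI) = 2.333/EI.
Compatibility: M_B·(L₁+L₂)/(3EI) = θ_0, giving M_B = 31.83 kN·m (hogging).
Span AB, ΣM about A with M_B applied at B: R_B^{AB}·4 = 59 + 31.83, so R_B^{AB} = 22.71 kN and R_A = 29.5 − 22.71 = 6.793 kN.
Span BC, ΣM about C: R_B^{BC}·3 = 377.3 + 31.83, so R_B^{BC} = 136.4 kN and R_C = 144 − 136.4 = 7.631 kN.
R_B = 22.71 + 136.4 = 159.1 kN.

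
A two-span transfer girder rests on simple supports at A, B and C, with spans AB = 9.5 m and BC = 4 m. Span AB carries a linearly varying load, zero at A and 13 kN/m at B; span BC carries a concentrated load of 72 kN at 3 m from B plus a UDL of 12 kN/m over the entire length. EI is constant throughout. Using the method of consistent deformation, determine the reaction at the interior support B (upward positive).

Insert a hinge at B; M_B is the redundant, and each span becomes simply supported.
Rotations at B on the released spans (each span's end-slope, ×1/EI):
  span AB: triangular load, peak 13: w₀L³/(45EI) = 247.7/EI
  span BC: point load 72 at a = 3: Pab(L + b)/(6LEI) = 45/EI
  span BC: UDL 12: wL³/(24EI) = 32/EI
  relative rotation θ_0 = (247.7 + 77)/EI = 324.7/EI
A unit hogging moment at B produces rotation L₁/(3EI) + L₂/(3EI) = 4.5/EI.
Slope continuity at B: θ_0 = M_B·4.5/EI, so M_B = 324.7/4.5 = 72.15 kN·m (hogging).
Span AB, ΣM about A with M_B applied at B: R_B^{AB}·9.5 = 391.1 + 72.15, so R_B^{AB} = 48.76 kN and R_A = 61.75 − 48.76 = 12.99 kN.
Span BC, ΣM about C: R_B^{BC}·4 = 168 + 72.15, so R_B^{BC} = 60.04 kN and R_C = 120 − 60.04 = 59.96 kN.
R_B = 48.76 + 60.04 = 108.8 kN.

R_B = 108.8 kN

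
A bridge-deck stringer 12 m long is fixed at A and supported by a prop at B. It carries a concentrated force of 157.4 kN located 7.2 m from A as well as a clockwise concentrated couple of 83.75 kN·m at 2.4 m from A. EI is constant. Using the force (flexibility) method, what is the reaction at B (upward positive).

Release the roller at B. Primary structure: cantilever fixed at A.
Primary-structure tip deflection at B by superposition:
  point load 157.4 at a = 7.2: Pa²(3L − a)/(6EI) = 39166/EI
  clockwise couple 83.75 at a = 2.4: M₀a(2L − a)/(2EI) = 2171/EI
  δ_0 = 41337/EI
Flexibility coefficient — unit upward force at B: δ_{BB} = L³/(3EI) = 576/EI.
The prop prevents deflection at B: R_B = δ_0/δ_{BB} = 41337/576 = 71.77 kN.

R_B = 71.77 kN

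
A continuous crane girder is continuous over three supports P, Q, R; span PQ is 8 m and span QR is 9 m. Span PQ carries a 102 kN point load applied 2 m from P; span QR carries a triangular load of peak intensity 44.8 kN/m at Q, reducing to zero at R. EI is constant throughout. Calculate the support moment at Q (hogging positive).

M_Q = 173.1 kN·m

Insert a hinge at Q; M_Q is the redundant, and each span becomes simply supported.
Discontinuity in slope at Q on the released structure — sum the simple-span end rotations:
  span PQ: point load 102 at a = 2: Pab(L + a)/(6LEI) = 255/EI
  span QR: triangular load, peak 44.8: w₀L³/(45EI) = 725.8/EI
  relative rotation θ_0 = (255 + 725.8)/EI = 980.8/EI
A unit hogging moment at Q produces rotation L₁/(3EI) + L₂/(3EI) = 5.667/EI.
Slope continuity at Q: θ_0 = M_Q·5.667/EI, so M_Q = 980.8/5.667 = 173.1 kN·m (hogging).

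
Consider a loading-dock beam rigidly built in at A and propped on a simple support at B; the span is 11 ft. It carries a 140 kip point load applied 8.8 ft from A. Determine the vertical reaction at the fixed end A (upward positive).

R_A = 41.44 kip

Take the reaction at B as the redundant and release it; the primary structure is a cantilever fixed at A.
Free-end deflection of the primary structure under the applied loading (downward +):
  point load 140 at a = 8.8: Pa²(3L − a)/(6EI) = 43728/EI
Tip deflection under a unit load at B: L³/(3EI) = 443.7/EI.
Compatibility at B: δ_0 − R_B·δ_{BB} = 0, so R_B = 43728/443.7 = 98.56 kip.
Vertical equilibrium: R_A = ΣP − R_B = 140 − 98.56 = 41.44 kip.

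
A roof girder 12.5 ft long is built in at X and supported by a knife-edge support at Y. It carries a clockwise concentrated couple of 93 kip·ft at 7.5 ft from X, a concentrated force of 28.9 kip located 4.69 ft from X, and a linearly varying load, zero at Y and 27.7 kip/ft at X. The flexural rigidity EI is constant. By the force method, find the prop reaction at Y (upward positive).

Choose R_Y as the redundant. The primary structure is the cantilever fixed at X.
Deflection at Y on the released cantilever, summing each load's contribution:
  clockwise couple 93 at a = 7.5: M₀a(2L − a)/(2EI) = 6103/EI
  point load 28.9 at a = 4.69: Pa²(3L − a)/(6EI) = 3476/EI
  triangular load, peak 27.7 at the fixed end: w₀L⁴/(30EI) = 22542/EI
  δ_0 = 32122/EI
Tip deflection under a unit load at Y: L³/(3EI) = 651/EI.
Compatibility at Y: δ_0 − R_Y·δ_{YY} = 0, so R_Y = 32122/651 = 49.34 kip.

R_Y = 49.34 kip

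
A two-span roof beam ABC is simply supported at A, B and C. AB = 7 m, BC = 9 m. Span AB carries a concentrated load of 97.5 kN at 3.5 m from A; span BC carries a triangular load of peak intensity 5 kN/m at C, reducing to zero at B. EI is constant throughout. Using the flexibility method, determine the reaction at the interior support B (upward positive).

Take M_B as the redundant. Released structure: two simple spans AB and BC with a hinge at B.
Discontinuity in slope at B on the released structure — sum the simple-span end rotations:
  span AB: point load 97.5 at a = 3.5: Pab(L + a)/(6LEI) = 298.6/EI
  span BC: triangular load, peak 5: 7w₀L³/(360EI) = 70.88/EI
  relative rotation θ_0 = (298.6 + 70.88)/EI = 369.5/EI
A unit hogging moment at B produces rotation L₁/(3EI) + L₂/(3EI) = 5.333/EI.
Compatibility: M_B·(L₁+L₂)/(3EI) = θ_0, giving M_B = 69.28 kN·m (hogging).
Span AB, ΣM about A with M_B applied at B: R_B^{AB}·7 = 341.2 + 69.28, so R_B^{AB} = 58.65 kN and R_A = 97.5 − 58.65 = 38.85 kN.
Span BC, ΣM about C: R_B^{BC}·9 = 67.5 + 69.28, so R_B^{BC} = 15.2 kN and R_C = 22.5 − 15.2 = 7.303 kN.
R_B = 58.65 + 15.2 = 73.84 kN.

R_B = 73.84 kN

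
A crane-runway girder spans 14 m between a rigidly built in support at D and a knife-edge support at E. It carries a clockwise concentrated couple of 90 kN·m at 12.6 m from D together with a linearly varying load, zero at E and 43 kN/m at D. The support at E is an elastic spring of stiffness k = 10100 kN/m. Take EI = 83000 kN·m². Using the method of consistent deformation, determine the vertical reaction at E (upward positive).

R_E = 69.13 kN

Release the roller at E. Primary structure: cantilever fixed at D.
Downward deflection at the released point E due to the loads:
  clockwise couple 90 at a = 12.6: M₀a(2L − a)/(2EI) = 8732/EI
  triangular load, peak 43 at the fixed end: w₀L⁴/(30EI) = 55063/EI
  δ_0 = 63795/EI
Tip deflection under a unit load at E: L³/(3EI) = 914.7/EI.
With EI = 83000 kN·m²: δ_0 = 0.76861 m and δ_{EE} = 0.01102 m/kN.
Compatibility — the spring shortens by R_E/k under the reaction it provides: δ_0 − R_E·δ_{EE} = R_E/k. With 1/k = 0.000099 m/kN, R_E = δ_0 / (δ_{EE} + 1/k) = 0.76861 / (0.01102 + 0.000099) = 69.13 kN.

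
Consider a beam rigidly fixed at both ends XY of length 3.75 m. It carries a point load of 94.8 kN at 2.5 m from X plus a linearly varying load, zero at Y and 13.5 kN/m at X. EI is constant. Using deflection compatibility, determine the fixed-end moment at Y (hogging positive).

Release both end moments; the primary structure is a simply-supported span XY with redundants M_X and M_Y.
On the primary (simply-supported) span, the end slopes from the loading are:
  at X: point load 94.8 at a = 2.5: Pab(L + b)/(6LEI) = 65.83/EI
  at Y: point load 94.8 at a = 2.5: Pab(L + a)/(6LEI) = 82.29/EI
  at X: triangular load, peak 13.5: w₀L³/(45EI) = 15.82/EI
  at Y: triangular load, peak 13.5: 7w₀L³/(360EI) = 13.84/EI
  θ_X0 = 81.65/EI,  θ_Y0 = 96.13/EI
Flexibility coefficients: a unit moment at one end gives L/(3EI) there and L/(6EI) at the far end, so f₁₁ = f₂₂ = 1.25/EI and f₁₂ = f₂₁ = 0.625/EI.
Compatibility — zero rotation at each built-in end:
  1.25 M_X + 0.625 M_Y = 81.65
  0.625 M_X + 1.25 M_Y = 96.13
Solving the pair gives M_X = 35.83 kN·m and M_Y = 58.99 kN·m (hogging).

M_Y = 58.99 kN·m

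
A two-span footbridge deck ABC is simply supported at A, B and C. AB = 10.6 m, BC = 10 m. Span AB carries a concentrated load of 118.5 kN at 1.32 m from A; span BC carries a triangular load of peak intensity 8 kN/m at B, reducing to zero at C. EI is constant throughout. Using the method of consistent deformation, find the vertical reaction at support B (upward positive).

Take M_B as the redundant. Released structure: two simple spans AB and BC with a hinge at B.
Discontinuity in slope at B on the released structure — sum the simple-span end rotations:
  span AB: point load 118.5 at a = 1.32: Pab(L + a)/(6LEI) = 272.1/EI
  span BC: triangular load, peak 8: w₀L³/(45EI) = 177.8/EI
  relative rotation θ_0 = (272.1 + 177.8)/EI = 449.8/EI
A unit hogging moment at B produces rotation L₁/(3EI) + L₂/(3EI) = 6.867/EI.
Slope continuity at B: θ_0 = M_B·6.867/EI, so M_B = 449.8/6.867 = 65.51 kN·m (hogging).
Span AB, ΣM about A with M_B applied at B: R_B^{AB}·10.6 = 156.4 + 65.51, so R_B^{AB} = 20.94 kN and R_A = 118.5 − 20.94 = 97.56 kN.
Span BC, ΣM about C: R_B^{BC}·10 = 266.7 + 65.51, so R_B^{BC} = 33.22 kN and R_C = 40 − 33.22 = 6.782 kN.
R_B = 20.94 + 33.22 = 54.15 kN.

R_B = 54.15 kN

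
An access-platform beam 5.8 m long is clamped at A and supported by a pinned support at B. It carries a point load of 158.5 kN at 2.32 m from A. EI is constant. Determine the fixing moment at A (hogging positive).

Take the reaction at B as the redundant and release it; the primary structure is a cantilever fixed at A.
Downward deflection at the released point B due to the loads:
  point load 158.5 at a = 2.32: Pa²(3L − a)/(6EI) = 2144/EI
Flexibility coefficient — unit upward force at B: δ_{BB} = L³/(3EI) = 65.04/EI.
The prop prevents deflection at B: R_B = δ_0/δ_{BB} = 2144/65.04 = 32.97 kN.
Moment equilibrium about A: M_A = Σ(load moments about A) − R_B·L = 367.7 − 32.97×5.8 = 176.5 kN·m.

M_A = 176.5 kN·m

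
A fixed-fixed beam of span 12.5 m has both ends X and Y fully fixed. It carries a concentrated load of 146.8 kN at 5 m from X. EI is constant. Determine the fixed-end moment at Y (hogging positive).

Take the two fixed-end moments M_X, M_Y as redundants; the released structure is the simple span XY.
On the primary (simply-supported) span, the end slopes from the loading are:
  at X: point load 146.8 at a = 5: Pab(L + b)/(6LEI) = 1468/EI
  at Y: point load 146.8 at a = 5: Pab(L + a)/(6LEI) = 1284/EI
  θ_X0 = 1468/EI,  θ_Y0 = 1284/EI
Flexibility coefficients: a unit moment at one end gives L/(3EI) there and L/(6EI) at the far end, so f₁₁ = f₂₂ = 4.167/EI and f₁₂ = f₂₁ = 2.083/EI.
Compatibility — zero rotation at each built-in end:
  4.167 M_X + 2.083 M_Y = 1468
  2.083 M_X + 4.167 M_Y = 1284
Solving the pair gives M_X = 264.2 kN·m and M_Y = 176.2 kN·m (hogging).

M_Y = 176.2 kN·m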